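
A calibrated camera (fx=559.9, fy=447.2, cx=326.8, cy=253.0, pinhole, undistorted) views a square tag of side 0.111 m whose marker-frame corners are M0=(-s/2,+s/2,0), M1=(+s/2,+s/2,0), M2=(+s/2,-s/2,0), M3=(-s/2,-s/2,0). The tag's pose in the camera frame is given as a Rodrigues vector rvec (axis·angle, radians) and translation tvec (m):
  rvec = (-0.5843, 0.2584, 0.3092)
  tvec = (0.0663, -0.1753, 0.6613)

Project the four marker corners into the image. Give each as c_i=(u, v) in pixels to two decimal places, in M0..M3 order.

c0=(322.80, 154.75) c1=(415.66, 166.06) c2=(441.33, 114.75) c3=(354.44, 106.92)

Intrinsics K: fx=559.9, fy=447.2, cx=326.8, cy=253.0
Marker side s = 0.111 m; corners in marker frame (Z=0):
  M0 = (-0.0555, +0.0555, 0)
  M1 = (+0.0555, +0.0555, 0)
  M2 = (+0.0555, -0.0555, 0)
  M3 = (-0.0555, -0.0555, 0)
rvec = (-0.5843, 0.2584, 0.3092), |rvec| = θ = 0.70978 rad = 40.667°
Rodrigues: sinθ=0.65166, 1−cosθ=0.24149; R = I + sinθ·[k]× + (1−cosθ)·[k]×²:
    [+0.92216 -0.35626 +0.15064]
    [+0.21151 +0.79052 +0.57476]
    [-0.32385 -0.49816 +0.80434]
t = (0.0663, -0.1753, 0.6613) m
M0: Pc = R·M0+t = (-0.00465, -0.14317, +0.65163); u = 559.9·(-0.00465)/0.65163 + 326.8 = 322.8024, v = 447.2·(-0.14317)/0.65163 + 253.0 = 154.7481
M1: Pc = R·M1+t = (+0.09771, -0.11969, +0.61568); u = 559.9·(+0.09771)/0.61568 + 326.8 = 415.6557, v = 447.2·(-0.11969)/0.61568 + 253.0 = 166.0645
M2: Pc = R·M2+t = (+0.13725, -0.20743, +0.67097); u = 559.9·(+0.13725)/0.67097 + 326.8 = 441.3315, v = 447.2·(-0.20743)/0.67097 + 253.0 = 114.7461
M3: Pc = R·M3+t = (+0.03489, -0.23091, +0.70692); u = 559.9·(+0.03489)/0.70692 + 326.8 = 354.4356, v = 447.2·(-0.23091)/0.70692 + 253.0 = 106.9244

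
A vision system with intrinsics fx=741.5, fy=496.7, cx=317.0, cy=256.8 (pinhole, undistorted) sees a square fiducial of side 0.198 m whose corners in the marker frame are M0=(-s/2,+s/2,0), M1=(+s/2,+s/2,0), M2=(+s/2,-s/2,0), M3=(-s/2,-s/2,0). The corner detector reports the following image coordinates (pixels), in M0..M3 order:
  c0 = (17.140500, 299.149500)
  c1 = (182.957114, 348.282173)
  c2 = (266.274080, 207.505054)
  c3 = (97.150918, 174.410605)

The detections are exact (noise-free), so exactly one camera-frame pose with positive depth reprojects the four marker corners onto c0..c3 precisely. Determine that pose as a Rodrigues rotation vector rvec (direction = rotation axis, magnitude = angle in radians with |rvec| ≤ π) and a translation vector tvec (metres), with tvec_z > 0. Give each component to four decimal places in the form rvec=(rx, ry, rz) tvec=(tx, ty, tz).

Intrinsics K: fx=741.5, fy=496.7, cx=317.0, cy=256.8
Marker side s = 0.198 m; corners in marker frame (Z=0):
  M0 = (-0.0990, +0.0990, 0)
  M1 = (+0.0990, +0.0990, 0)
  M2 = (+0.0990, -0.0990, 0)
  M3 = (-0.0990, -0.0990, 0)
Detected image corners:
  c0 = (17.140500, 299.149500) px
  c1 = (182.957114, 348.282173) px
  c2 = (266.274080, 207.505054) px
  c3 = (97.150918, 174.410605) px
Planar DLT: solve 8×8 A·h = b for H (H[2,2]=1):
  H  [+767.49032 -436.19345 +136.95862]
  H  [+63.63915 +624.03756 +255.07409]
  H  [-0.55692 -0.17185 +1.00000]
B = K⁻¹H; ‖b₁‖=1.450570, ‖b₂‖=1.450570; λ = 2/(‖b₁‖+‖b₂‖) = 0.689384, sign → tz>0 ⇒ λ=+0.689384
r₁ = λ·B[:,0] = (+0.87768,+0.28682,-0.38393); r₂ = λ·B[:,1] = (-0.35489,+0.92737,-0.11847)
r₃ = r₁×r₂ = (+0.32207,+0.24023,+0.91573); SVD([r₁ r₂ r₃]) → R = UVᵀ:
  R  [+0.87768 -0.35489 +0.32207]
  R  [+0.28682 +0.92737 +0.24023]
  R  [-0.38393 -0.11847 +0.91573]
t = (-0.16739, -0.00240, +0.68938) m
tr R = 2.720785; θ = arccos((tr R − 1)/2) = 0.534757 rad = 30.639°
axis k = ((R−Rᵀ)₃₂, (R−Rᵀ)₁₃, (R−Rᵀ)₂₁) / (2 sinθ) = (-0.351929, +0.692655, +0.629583)
rvec = θ·k = (-0.188196, +0.370402, +0.336674)

rvec=(-0.1882, 0.3704, 0.3367) tvec=(-0.1674, -0.0024, 0.6894)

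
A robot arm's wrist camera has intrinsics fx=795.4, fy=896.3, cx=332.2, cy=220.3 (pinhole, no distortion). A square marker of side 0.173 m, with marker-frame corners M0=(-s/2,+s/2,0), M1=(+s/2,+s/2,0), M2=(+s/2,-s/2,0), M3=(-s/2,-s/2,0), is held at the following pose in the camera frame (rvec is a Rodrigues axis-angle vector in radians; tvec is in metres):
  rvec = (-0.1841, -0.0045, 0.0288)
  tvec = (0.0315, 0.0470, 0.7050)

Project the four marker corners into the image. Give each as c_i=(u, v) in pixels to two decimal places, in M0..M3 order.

Intrinsics K: fx=795.4, fy=896.3, cx=332.2, cy=220.3
Marker side s = 0.173 m; corners in marker frame (Z=0):
  M0 = (-0.0865, +0.0865, 0)
  M1 = (+0.0865, +0.0865, 0)
  M2 = (+0.0865, -0.0865, 0)
  M3 = (-0.0865, -0.0865, 0)
rvec = (-0.1841, -0.0045, 0.0288), |rvec| = θ = 0.18639 rad = 10.680°
Rodrigues: sinθ=0.18532, 1−cosθ=0.01732; R = I + sinθ·[k]× + (1−cosθ)·[k]×²:
    [+0.99958 -0.02822 -0.00712]
    [+0.02905 +0.98269 +0.18297]
    [+0.00183 -0.18310 +0.98309]
t = (0.0315, 0.0470, 0.7050) m
M0: Pc = R·M0+t = (-0.05740, +0.12949, +0.68900); u = 795.4·(-0.05740)/0.68900 + 332.2 = 265.9311, v = 896.3·(+0.12949)/0.68900 + 220.3 = 388.7490
M1: Pc = R·M1+t = (+0.11552, +0.13452, +0.68932); u = 795.4·(+0.11552)/0.68932 + 332.2 = 465.5001, v = 896.3·(+0.13452)/0.68932 + 220.3 = 395.2055
M2: Pc = R·M2+t = (+0.12040, -0.03549, +0.72100); u = 795.4·(+0.12040)/0.72100 + 332.2 = 465.0296, v = 896.3·(-0.03549)/0.72100 + 220.3 = 176.1808
M3: Pc = R·M3+t = (-0.05252, -0.04052, +0.72068); u = 795.4·(-0.05252)/0.72068 + 332.2 = 274.2322, v = 896.3·(-0.04052)/0.72068 + 220.3 = 169.9119

c0=(265.93, 388.75) c1=(465.50, 395.21) c2=(465.03, 176.18) c3=(274.23, 169.91)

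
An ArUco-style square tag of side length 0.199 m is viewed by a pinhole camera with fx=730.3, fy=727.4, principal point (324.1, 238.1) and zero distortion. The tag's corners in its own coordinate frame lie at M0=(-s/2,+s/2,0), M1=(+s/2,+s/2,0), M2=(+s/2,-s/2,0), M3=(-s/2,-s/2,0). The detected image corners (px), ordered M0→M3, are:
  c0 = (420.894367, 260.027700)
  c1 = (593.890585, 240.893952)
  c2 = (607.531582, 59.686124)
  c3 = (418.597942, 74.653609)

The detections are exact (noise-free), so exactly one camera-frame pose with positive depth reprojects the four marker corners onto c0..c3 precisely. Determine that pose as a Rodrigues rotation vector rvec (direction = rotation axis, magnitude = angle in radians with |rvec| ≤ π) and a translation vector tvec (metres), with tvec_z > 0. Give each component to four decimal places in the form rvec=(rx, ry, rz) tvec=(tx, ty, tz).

Intrinsics K: fx=730.3, fy=727.4, cx=324.1, cy=238.1
Marker side s = 0.199 m; corners in marker frame (Z=0):
  M0 = (-0.0995, +0.0995, 0)
  M1 = (+0.0995, +0.0995, 0)
  M2 = (+0.0995, -0.0995, 0)
  M3 = (-0.0995, -0.0995, 0)
Detected image corners:
  c0 = (420.894367, 260.027700) px
  c1 = (593.890585, 240.893952) px
  c2 = (607.531582, 59.686124) px
  c3 = (418.597942, 74.653609) px
Planar DLT: solve 8×8 A·h = b for H (H[2,2]=1):
  H  [+987.10587 +199.17350 +511.50544]
  H  [-61.39678 +991.95864 +162.76326]
  H  [+0.15585 +0.44744 +1.00000]
B = K⁻¹H; ‖b₁‖=1.298994, ‖b₂‖=1.298994; λ = 2/(‖b₁‖+‖b₂‖) = 0.769827, sign → tz>0 ⇒ λ=+0.769827
r₁ = λ·B[:,0] = (+0.98729,-0.10425,+0.11997); r₂ = λ·B[:,1] = (+0.05709,+0.93707,+0.34445)
r₃ = r₁×r₂ = (-0.14833,-0.33323,+0.93111); SVD([r₁ r₂ r₃]) → R = UVᵀ:
  R  [+0.98729 +0.05709 -0.14833]
  R  [-0.10425 +0.93707 -0.33323]
  R  [+0.11997 +0.34445 +0.93111]
t = (+0.19755, -0.07973, +0.76983) m
tr R = 2.855460; θ = arccos((tr R − 1)/2) = 0.382512 rad = 21.916°
axis k = ((R−Rᵀ)₃₂, (R−Rᵀ)₁₃, (R−Rᵀ)₂₁) / (2 sinθ) = (+0.907804, -0.359419, -0.216124)
rvec = θ·k = (+0.347246, -0.137482, -0.082670)

rvec=(0.3472, -0.1375, -0.0827) tvec=(0.1975, -0.0797, 0.7698)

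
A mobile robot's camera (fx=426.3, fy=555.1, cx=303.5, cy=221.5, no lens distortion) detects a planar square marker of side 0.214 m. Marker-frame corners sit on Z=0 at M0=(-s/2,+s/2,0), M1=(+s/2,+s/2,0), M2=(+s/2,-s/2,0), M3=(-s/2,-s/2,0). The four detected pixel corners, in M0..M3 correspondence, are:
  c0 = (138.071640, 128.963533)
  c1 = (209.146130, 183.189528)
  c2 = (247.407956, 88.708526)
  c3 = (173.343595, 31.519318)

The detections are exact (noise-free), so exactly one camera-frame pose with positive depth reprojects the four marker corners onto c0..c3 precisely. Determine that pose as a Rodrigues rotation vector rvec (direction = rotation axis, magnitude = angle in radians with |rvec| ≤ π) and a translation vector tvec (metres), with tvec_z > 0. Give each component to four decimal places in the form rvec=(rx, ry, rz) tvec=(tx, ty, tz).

rvec=(0.2283, 0.0334, 0.5322) tvec=(-0.2866, -0.2210, 1.0929)

Intrinsics K: fx=426.3, fy=555.1, cx=303.5, cy=221.5
Marker side s = 0.214 m; corners in marker frame (Z=0):
  M0 = (-0.1070, +0.1070, 0)
  M1 = (+0.1070, +0.1070, 0)
  M2 = (+0.1070, -0.1070, 0)
  M3 = (-0.1070, -0.1070, 0)
Detected image corners:
  c0 = (138.071640, 128.963533) px
  c1 = (209.146130, 183.189528) px
  c2 = (247.407956, 88.708526) px
  c3 = (173.343595, 31.519318) px
Planar DLT: solve 8×8 A·h = b for H (H[2,2]=1):
  H  [+343.78224 -132.41838 +191.68617]
  H  [+262.88108 +470.59239 +109.22395]
  H  [+0.02514 +0.20526 +1.00000]
B = K⁻¹H; ‖b₁‖=0.915038, ‖b₂‖=0.915038; λ = 2/(‖b₁‖+‖b₂‖) = 1.092851, sign → tz>0 ⇒ λ=+1.092851
r₁ = λ·B[:,0] = (+0.86175,+0.50658,+0.02747); r₂ = λ·B[:,1] = (-0.49917,+0.83697,+0.22432)
r₃ = r₁×r₂ = (+0.09064,-0.20702,+0.97413); SVD([r₁ r₂ r₃]) → R = UVᵀ:
  R  [+0.86175 -0.49917 +0.09064]
  R  [+0.50658 +0.83697 -0.20702]
  R  [+0.02747 +0.22432 +0.97413]
t = (-0.28664, -0.22104, +1.09285) m
tr R = 2.672849; θ = arccos((tr R − 1)/2) = 0.580069 rad = 33.236°
axis k = ((R−Rᵀ)₃₂, (R−Rᵀ)₁₃, (R−Rᵀ)₂₁) / (2 sinθ) = (+0.393498, +0.057630, +0.917517)
rvec = θ·k = (+0.228256, +0.033429, +0.532224)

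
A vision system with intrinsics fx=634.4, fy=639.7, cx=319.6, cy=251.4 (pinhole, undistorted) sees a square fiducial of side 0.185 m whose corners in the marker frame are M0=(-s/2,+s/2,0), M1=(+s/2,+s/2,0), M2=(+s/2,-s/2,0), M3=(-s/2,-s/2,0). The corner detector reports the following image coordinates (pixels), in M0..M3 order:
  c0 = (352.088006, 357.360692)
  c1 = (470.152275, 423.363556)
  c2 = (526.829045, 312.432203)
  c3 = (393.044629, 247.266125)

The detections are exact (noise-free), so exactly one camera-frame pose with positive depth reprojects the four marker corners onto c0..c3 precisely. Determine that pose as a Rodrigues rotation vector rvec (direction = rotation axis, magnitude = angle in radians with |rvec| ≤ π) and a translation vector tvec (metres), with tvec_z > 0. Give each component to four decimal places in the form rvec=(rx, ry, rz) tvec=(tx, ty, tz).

rvec=(0.4112, 0.4107, 0.3782) tvec=(0.1504, 0.1130, 0.8469)

Intrinsics K: fx=634.4, fy=639.7, cx=319.6, cy=251.4
Marker side s = 0.185 m; corners in marker frame (Z=0):
  M0 = (-0.0925, +0.0925, 0)
  M1 = (+0.0925, +0.0925, 0)
  M2 = (+0.0925, -0.0925, 0)
  M3 = (-0.0925, -0.0925, 0)
Detected image corners:
  c0 = (352.088006, 357.360692) px
  c1 = (470.152275, 423.363556) px
  c2 = (526.829045, 312.432203) px
  c3 = (393.044629, 247.266125) px
Planar DLT: solve 8×8 A·h = b for H (H[2,2]=1):
  H  [+522.28298 -29.15517 +432.22915]
  H  [+234.37433 +776.80531 +336.75523]
  H  [-0.35884 +0.53569 +1.00000]
B = K⁻¹H; ‖b₁‖=1.180819, ‖b₂‖=1.180819; λ = 2/(‖b₁‖+‖b₂‖) = 0.846870, sign → tz>0 ⇒ λ=+0.846870
r₁ = λ·B[:,0] = (+0.85030,+0.42970,-0.30389); r₂ = λ·B[:,1] = (-0.26747,+0.85009,+0.45366)
r₃ = r₁×r₂ = (+0.45327,-0.30447,+0.83776); SVD([r₁ r₂ r₃]) → R = UVᵀ:
  R  [+0.85030 -0.26747 +0.45327]
  R  [+0.42970 +0.85009 -0.30447]
  R  [-0.30389 +0.45366 +0.83776]
t = (+0.15035, +0.11300, +0.84687) m
tr R = 2.538149; θ = arccos((tr R − 1)/2) = 0.693404 rad = 39.729°
axis k = ((R−Rᵀ)₃₂, (R−Rᵀ)₁₃, (R−Rᵀ)₂₁) / (2 sinθ) = (+0.593066, +0.592311, +0.545381)
rvec = θ·k = (+0.411235, +0.410711, +0.378170)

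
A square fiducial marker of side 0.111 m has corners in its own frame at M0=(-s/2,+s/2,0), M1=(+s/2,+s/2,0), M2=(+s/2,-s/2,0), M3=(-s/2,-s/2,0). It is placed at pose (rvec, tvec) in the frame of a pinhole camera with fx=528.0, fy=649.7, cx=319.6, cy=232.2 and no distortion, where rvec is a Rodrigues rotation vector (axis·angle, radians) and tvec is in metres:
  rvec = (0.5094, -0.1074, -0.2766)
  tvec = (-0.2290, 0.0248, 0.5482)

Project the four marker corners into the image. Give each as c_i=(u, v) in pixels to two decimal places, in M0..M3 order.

c0=(71.97, 330.92) c1=(170.69, 294.40) c2=(128.76, 185.46) c3=(19.30, 225.07)

Intrinsics K: fx=528.0, fy=649.7, cx=319.6, cy=232.2
Marker side s = 0.111 m; corners in marker frame (Z=0):
  M0 = (-0.0555, +0.0555, 0)
  M1 = (+0.0555, +0.0555, 0)
  M2 = (+0.0555, -0.0555, 0)
  M3 = (-0.0555, -0.0555, 0)
rvec = (0.5094, -0.1074, -0.2766), |rvec| = θ = 0.58952 rad = 33.777°
Rodrigues: sinθ=0.55596, 1−cosθ=0.16879; R = I + sinθ·[k]× + (1−cosθ)·[k]×²:
    [+0.95724 +0.23428 -0.16972]
    [-0.28743 +0.83681 -0.46597]
    [+0.03285 +0.49483 +0.86837]
t = (-0.2290, 0.0248, 0.5482) m
M0: Pc = R·M0+t = (-0.26912, +0.08720, +0.57384); u = 528.0·(-0.26912)/0.57384 + 319.6 = 71.9743, v = 649.7·(+0.08720)/0.57384 + 232.2 = 330.9222
M1: Pc = R·M1+t = (-0.16287, +0.05529, +0.57749); u = 528.0·(-0.16287)/0.57749 + 319.6 = 170.6863, v = 649.7·(+0.05529)/0.57749 + 232.2 = 294.4049
M2: Pc = R·M2+t = (-0.18888, -0.03760, +0.52256); u = 528.0·(-0.18888)/0.52256 + 319.6 = 128.7579, v = 649.7·(-0.03760)/0.52256 + 232.2 = 185.4578
M3: Pc = R·M3+t = (-0.29513, -0.00569, +0.51891); u = 528.0·(-0.29513)/0.51891 + 319.6 = 19.3026, v = 649.7·(-0.00569)/0.51891 + 232.2 = 225.0748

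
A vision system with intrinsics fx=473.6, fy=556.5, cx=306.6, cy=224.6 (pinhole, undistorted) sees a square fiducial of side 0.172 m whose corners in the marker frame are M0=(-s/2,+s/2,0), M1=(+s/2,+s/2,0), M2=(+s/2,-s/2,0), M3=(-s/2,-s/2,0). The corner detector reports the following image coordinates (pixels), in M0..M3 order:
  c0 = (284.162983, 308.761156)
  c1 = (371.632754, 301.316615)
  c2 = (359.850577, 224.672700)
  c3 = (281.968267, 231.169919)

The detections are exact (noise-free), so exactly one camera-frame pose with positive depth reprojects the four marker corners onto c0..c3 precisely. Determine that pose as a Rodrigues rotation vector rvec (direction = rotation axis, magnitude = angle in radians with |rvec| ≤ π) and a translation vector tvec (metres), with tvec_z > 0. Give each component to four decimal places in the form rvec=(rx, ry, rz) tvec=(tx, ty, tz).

rvec=(-0.7282, 0.0160, -0.0714) tvec=(0.0367, 0.0702, 0.9857)

Intrinsics K: fx=473.6, fy=556.5, cx=306.6, cy=224.6
Marker side s = 0.172 m; corners in marker frame (Z=0):
  M0 = (-0.0860, +0.0860, 0)
  M1 = (+0.0860, +0.0860, 0)
  M2 = (+0.0860, -0.0860, 0)
  M3 = (-0.0860, -0.0860, 0)
Detected image corners:
  c0 = (284.162983, 308.761156) px
  c1 = (371.632754, 301.316615) px
  c2 = (359.850577, 224.672700) px
  c3 = (281.968267, 231.169919) px
Planar DLT: solve 8×8 A·h = b for H (H[2,2]=1):
  H  [+482.42908 -178.34599 +324.23774]
  H  [-37.59814 +268.45769 +264.23835]
  H  [+0.01040 -0.67509 +1.00000]
B = K⁻¹H; ‖b₁‖=1.014507, ‖b₂‖=1.014507; λ = 2/(‖b₁‖+‖b₂‖) = 0.985701, sign → tz>0 ⇒ λ=+0.985701
r₁ = λ·B[:,0] = (+0.99744,-0.07073,+0.01025); r₂ = λ·B[:,1] = (+0.05960,+0.74407,-0.66544)
r₃ = r₁×r₂ = (+0.03944,+0.66435,+0.74638); SVD([r₁ r₂ r₃]) → R = UVᵀ:
  R  [+0.99744 +0.05960 +0.03944]
  R  [-0.07073 +0.74407 +0.66435]
  R  [+0.01025 -0.66544 +0.74638]
t = (+0.03671, +0.07021, +0.98570) m
tr R = 2.487899; θ = arccos((tr R − 1)/2) = 0.731835 rad = 41.931°
axis k = ((R−Rᵀ)₃₂, (R−Rᵀ)₁₃, (R−Rᵀ)₂₁) / (2 sinθ) = (-0.994994, +0.021845, -0.097520)
rvec = θ·k = (-0.728171, +0.015987, -0.071368)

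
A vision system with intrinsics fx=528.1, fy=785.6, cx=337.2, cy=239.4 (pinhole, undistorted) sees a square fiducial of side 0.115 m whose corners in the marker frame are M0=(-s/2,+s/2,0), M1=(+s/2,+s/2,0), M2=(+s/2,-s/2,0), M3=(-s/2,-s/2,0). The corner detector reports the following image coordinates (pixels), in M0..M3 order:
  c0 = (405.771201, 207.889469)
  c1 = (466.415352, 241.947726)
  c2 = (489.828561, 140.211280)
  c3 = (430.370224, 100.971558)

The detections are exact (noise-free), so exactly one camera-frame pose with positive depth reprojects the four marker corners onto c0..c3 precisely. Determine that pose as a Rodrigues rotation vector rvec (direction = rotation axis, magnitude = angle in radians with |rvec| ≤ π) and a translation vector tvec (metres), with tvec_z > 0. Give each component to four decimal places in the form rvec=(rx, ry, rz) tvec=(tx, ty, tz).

rvec=(0.0603, -0.3583, 0.3260) tvec=(0.1733, -0.0691, 0.8199)

Intrinsics K: fx=528.1, fy=785.6, cx=337.2, cy=239.4
Marker side s = 0.115 m; corners in marker frame (Z=0):
  M0 = (-0.0575, +0.0575, 0)
  M1 = (+0.0575, +0.0575, 0)
  M2 = (+0.0575, -0.0575, 0)
  M3 = (-0.0575, -0.0575, 0)
Detected image corners:
  c0 = (405.771201, 207.889469) px
  c1 = (466.415352, 241.947726) px
  c2 = (489.828561, 140.211280) px
  c3 = (430.370224, 100.971558) px
Planar DLT: solve 8×8 A·h = b for H (H[2,2]=1):
  H  [+715.57706 -208.25320 +448.84089]
  H  [+393.24444 +906.77555 +173.21221]
  H  [+0.43159 +0.00082 +1.00000]
B = K⁻¹H; ‖b₁‖=1.219683, ‖b₂‖=1.219684; λ = 2/(‖b₁‖+‖b₂‖) = 0.819885, sign → tz>0 ⇒ λ=+0.819885
r₁ = λ·B[:,0] = (+0.88501,+0.30258,+0.35385); r₂ = λ·B[:,1] = (-0.32375,+0.94614,+0.00067)
r₃ = r₁×r₂ = (-0.33459,-0.11515,+0.93530); SVD([r₁ r₂ r₃]) → R = UVᵀ:
  R  [+0.88501 -0.32375 -0.33459]
  R  [+0.30258 +0.94614 -0.11515]
  R  [+0.35385 +0.00067 +0.93530]
t = (+0.17332, -0.06908, +0.81988) m
tr R = 2.766452; θ = arccos((tr R − 1)/2) = 0.488098 rad = 27.966°
axis k = ((R−Rᵀ)₃₂, (R−Rᵀ)₁₃, (R−Rᵀ)₂₁) / (2 sinθ) = (+0.123496, -0.734028, +0.667796)
rvec = θ·k = (+0.060278, -0.358278, +0.325950)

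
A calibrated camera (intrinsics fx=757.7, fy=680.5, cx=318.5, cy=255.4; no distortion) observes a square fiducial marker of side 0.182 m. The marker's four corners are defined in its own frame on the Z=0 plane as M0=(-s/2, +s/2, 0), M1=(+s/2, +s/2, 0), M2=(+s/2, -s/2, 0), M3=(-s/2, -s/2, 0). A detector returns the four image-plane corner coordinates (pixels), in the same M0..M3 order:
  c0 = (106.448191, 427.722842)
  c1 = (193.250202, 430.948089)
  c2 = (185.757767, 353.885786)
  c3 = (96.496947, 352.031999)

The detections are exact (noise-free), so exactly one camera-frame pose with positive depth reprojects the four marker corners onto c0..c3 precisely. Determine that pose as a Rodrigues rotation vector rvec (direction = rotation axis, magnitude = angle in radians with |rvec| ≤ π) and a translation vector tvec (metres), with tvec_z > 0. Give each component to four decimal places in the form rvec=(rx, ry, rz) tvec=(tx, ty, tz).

rvec=(0.2495, 0.1551, -0.0198) tvec=(-0.3414, 0.2989, 1.4922)

Intrinsics K: fx=757.7, fy=680.5, cx=318.5, cy=255.4
Marker side s = 0.182 m; corners in marker frame (Z=0):
  M0 = (-0.0910, +0.0910, 0)
  M1 = (+0.0910, +0.0910, 0)
  M2 = (+0.0910, -0.0910, 0)
  M3 = (-0.0910, -0.0910, 0)
Detected image corners:
  c0 = (106.448191, 427.722842) px
  c1 = (193.250202, 430.948089) px
  c2 = (185.757767, 353.885786) px
  c3 = (96.496947, 352.031999) px
Planar DLT: solve 8×8 A·h = b for H (H[2,2]=1):
  H  [+468.44191 +71.81454 +145.13627]
  H  [-26.71205 +483.67864 +391.70431]
  H  [-0.10411 +0.16378 +1.00000]
B = K⁻¹H; ‖b₁‖=0.670140, ‖b₂‖=0.670140; λ = 2/(‖b₁‖+‖b₂‖) = 1.492225, sign → tz>0 ⇒ λ=+1.492225
r₁ = λ·B[:,0] = (+0.98786,-0.00027,-0.15535); r₂ = λ·B[:,1] = (+0.03870,+0.96890,+0.24440)
r₃ = r₁×r₂ = (+0.15046,-0.24744,+0.95715); SVD([r₁ r₂ r₃]) → R = UVᵀ:
  R  [+0.98786 +0.03870 +0.15046]
  R  [-0.00027 +0.96890 -0.24744]
  R  [-0.15535 +0.24440 +0.95715]
t = (-0.34143, +0.29889, +1.49223) m
tr R = 2.913910; θ = arccos((tr R − 1)/2) = 0.294473 rad = 16.872°
axis k = ((R−Rᵀ)₃₂, (R−Rᵀ)₁₃, (R−Rᵀ)₂₁) / (2 sinθ) = (+0.847317, +0.526827, -0.067132)
rvec = θ·k = (+0.249512, +0.155137, -0.019769)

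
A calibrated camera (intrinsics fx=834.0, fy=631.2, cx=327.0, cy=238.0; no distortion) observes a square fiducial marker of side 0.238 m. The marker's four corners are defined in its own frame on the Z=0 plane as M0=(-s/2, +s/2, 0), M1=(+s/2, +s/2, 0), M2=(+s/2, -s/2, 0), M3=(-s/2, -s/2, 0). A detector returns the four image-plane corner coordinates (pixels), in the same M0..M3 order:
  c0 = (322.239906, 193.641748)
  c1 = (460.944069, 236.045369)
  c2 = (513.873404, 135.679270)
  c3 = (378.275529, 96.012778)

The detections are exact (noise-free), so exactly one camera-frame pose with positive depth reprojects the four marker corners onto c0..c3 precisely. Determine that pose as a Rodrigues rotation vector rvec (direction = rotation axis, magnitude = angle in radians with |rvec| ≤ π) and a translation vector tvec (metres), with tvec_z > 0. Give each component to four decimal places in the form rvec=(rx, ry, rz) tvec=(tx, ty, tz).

rvec=(-0.1801, 0.0555, 0.3957) tvec=(0.1482, -0.1570, 1.3479)

Intrinsics K: fx=834.0, fy=631.2, cx=327.0, cy=238.0
Marker side s = 0.238 m; corners in marker frame (Z=0):
  M0 = (-0.1190, +0.1190, 0)
  M1 = (+0.1190, +0.1190, 0)
  M2 = (+0.1190, -0.1190, 0)
  M3 = (-0.1190, -0.1190, 0)
Detected image corners:
  c0 = (322.239906, 193.641748) px
  c1 = (460.944069, 236.045369) px
  c2 = (513.873404, 135.679270) px
  c3 = (378.275529, 96.012778) px
Planar DLT: solve 8×8 A·h = b for H (H[2,2]=1):
  H  [+548.57899 -279.78694 +418.68896]
  H  [+161.44072 +395.84936 +164.46926]
  H  [-0.06588 -0.12133 +1.00000]
B = K⁻¹H; ‖b₁‖=0.741881, ‖b₂‖=0.741881; λ = 2/(‖b₁‖+‖b₂‖) = 1.347926, sign → tz>0 ⇒ λ=+1.347926
r₁ = λ·B[:,0] = (+0.92144,+0.37824,-0.08880); r₂ = λ·B[:,1] = (-0.38807,+0.90700,-0.16355)
r₃ = r₁×r₂ = (+0.01868,+0.18516,+0.98253); SVD([r₁ r₂ r₃]) → R = UVᵀ:
  R  [+0.92144 -0.38807 +0.01868]
  R  [+0.37824 +0.90700 +0.18516]
  R  [-0.08880 -0.16355 +0.98253]
t = (+0.14819, -0.15702, +1.34793) m
tr R = 2.810973; θ = arccos((tr R − 1)/2) = 0.438272 rad = 25.111°
axis k = ((R−Rᵀ)₃₂, (R−Rᵀ)₁₃, (R−Rᵀ)₂₁) / (2 sinθ) = (-0.410844, +0.126631, +0.902869)
rvec = θ·k = (-0.180061, +0.055499, +0.395702)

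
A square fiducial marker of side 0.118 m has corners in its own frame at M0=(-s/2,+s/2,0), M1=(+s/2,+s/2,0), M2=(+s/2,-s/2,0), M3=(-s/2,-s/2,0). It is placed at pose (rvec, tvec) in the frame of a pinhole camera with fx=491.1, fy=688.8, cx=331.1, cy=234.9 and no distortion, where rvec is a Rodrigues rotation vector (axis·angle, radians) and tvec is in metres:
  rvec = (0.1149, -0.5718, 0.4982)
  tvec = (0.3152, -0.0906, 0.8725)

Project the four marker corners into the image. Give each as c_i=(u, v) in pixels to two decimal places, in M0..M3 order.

Intrinsics K: fx=491.1, fy=688.8, cx=331.1, cy=234.9
Marker side s = 0.118 m; corners in marker frame (Z=0):
  M0 = (-0.0590, +0.0590, 0)
  M1 = (+0.0590, +0.0590, 0)
  M2 = (+0.0590, -0.0590, 0)
  M3 = (-0.0590, -0.0590, 0)
rvec = (0.1149, -0.5718, 0.4982), |rvec| = θ = 0.76705 rad = 43.949°
Rodrigues: sinθ=0.69401, 1−cosθ=0.28004; R = I + sinθ·[k]× + (1−cosθ)·[k]×²:
    [+0.72625 -0.48203 -0.49011]
    [+0.41949 +0.87558 -0.23955]
    [+0.54460 -0.03163 +0.83810]
t = (0.3152, -0.0906, 0.8725) m
M0: Pc = R·M0+t = (+0.24391, -0.06369, +0.83850); u = 491.1·(+0.24391)/0.83850 + 331.1 = 473.9557, v = 688.8·(-0.06369)/0.83850 + 234.9 = 182.5803
M1: Pc = R·M1+t = (+0.32961, -0.01419, +0.90277); u = 491.1·(+0.32961)/0.90277 + 331.1 = 510.4054, v = 688.8·(-0.01419)/0.90277 + 234.9 = 224.0727
M2: Pc = R·M2+t = (+0.38649, -0.11751, +0.90650); u = 491.1·(+0.38649)/0.90650 + 331.1 = 540.4823, v = 688.8·(-0.11751)/0.90650 + 234.9 = 145.6109
M3: Pc = R·M3+t = (+0.30079, -0.16701, +0.84223); u = 491.1·(+0.30079)/0.84223 + 331.1 = 506.4890, v = 688.8·(-0.16701)/0.84223 + 234.9 = 98.3156

c0=(473.96, 182.58) c1=(510.41, 224.07) c2=(540.48, 145.61) c3=(506.49, 98.32)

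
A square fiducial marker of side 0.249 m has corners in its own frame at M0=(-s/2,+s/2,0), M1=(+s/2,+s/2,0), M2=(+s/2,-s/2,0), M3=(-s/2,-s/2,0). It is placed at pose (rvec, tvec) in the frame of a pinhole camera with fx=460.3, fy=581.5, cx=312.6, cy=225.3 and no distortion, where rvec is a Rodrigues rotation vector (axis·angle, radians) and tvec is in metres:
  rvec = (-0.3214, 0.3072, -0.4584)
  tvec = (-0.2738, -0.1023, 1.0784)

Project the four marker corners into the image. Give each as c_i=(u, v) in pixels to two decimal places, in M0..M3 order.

c0=(168.07, 259.63) c1=(257.55, 193.00) c2=(222.44, 83.74) c3=(141.72, 150.16)

Intrinsics K: fx=460.3, fy=581.5, cx=312.6, cy=225.3
Marker side s = 0.249 m; corners in marker frame (Z=0):
  M0 = (-0.1245, +0.1245, 0)
  M1 = (+0.1245, +0.1245, 0)
  M2 = (+0.1245, -0.1245, 0)
  M3 = (-0.1245, -0.1245, 0)
rvec = (-0.3214, 0.3072, -0.4584), |rvec| = θ = 0.63859 rad = 36.589°
Rodrigues: sinθ=0.59607, 1−cosθ=0.19706; R = I + sinθ·[k]× + (1−cosθ)·[k]×²:
    [+0.85285 +0.38016 +0.35794]
    [-0.47559 +0.84854 +0.23195]
    [-0.21555 -0.36805 +0.90448]
t = (-0.2738, -0.1023, 1.0784) m
M0: Pc = R·M0+t = (-0.33265, +0.06255, +1.05941); u = 460.3·(-0.33265)/1.05941 + 312.6 = 168.0683, v = 581.5·(+0.06255)/1.05941 + 225.3 = 259.6349
M1: Pc = R·M1+t = (-0.12029, -0.05587, +1.00574); u = 460.3·(-0.12029)/1.00574 + 312.6 = 257.5468, v = 581.5·(-0.05587)/1.00574 + 225.3 = 192.9987
M2: Pc = R·M2+t = (-0.21495, -0.26715, +1.09739); u = 460.3·(-0.21495)/1.09739 + 312.6 = 222.4390, v = 581.5·(-0.26715)/1.09739 + 225.3 = 83.7365
M3: Pc = R·M3+t = (-0.42731, -0.14873, +1.15106); u = 460.3·(-0.42731)/1.15106 + 312.6 = 141.7215, v = 581.5·(-0.14873)/1.15106 + 225.3 = 150.1620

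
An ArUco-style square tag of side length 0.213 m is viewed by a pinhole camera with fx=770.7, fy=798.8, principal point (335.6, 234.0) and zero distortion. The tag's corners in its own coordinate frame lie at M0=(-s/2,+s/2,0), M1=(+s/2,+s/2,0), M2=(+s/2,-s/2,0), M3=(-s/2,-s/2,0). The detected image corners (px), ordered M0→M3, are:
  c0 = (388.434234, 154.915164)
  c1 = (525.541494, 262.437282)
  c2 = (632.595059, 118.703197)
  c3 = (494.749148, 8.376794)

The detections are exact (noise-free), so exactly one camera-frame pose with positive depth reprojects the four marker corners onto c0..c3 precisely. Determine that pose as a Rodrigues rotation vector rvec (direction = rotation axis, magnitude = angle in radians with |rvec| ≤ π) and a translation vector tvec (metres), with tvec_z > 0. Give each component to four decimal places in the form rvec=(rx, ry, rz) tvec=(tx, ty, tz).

Intrinsics K: fx=770.7, fy=798.8, cx=335.6, cy=234.0
Marker side s = 0.213 m; corners in marker frame (Z=0):
  M0 = (-0.1065, +0.1065, 0)
  M1 = (+0.1065, +0.1065, 0)
  M2 = (+0.1065, -0.1065, 0)
  M3 = (-0.1065, -0.1065, 0)
Detected image corners:
  c0 = (388.434234, 154.915164) px
  c1 = (525.541494, 262.437282) px
  c2 = (632.595059, 118.703197) px
  c3 = (494.749148, 8.376794) px
Planar DLT: solve 8×8 A·h = b for H (H[2,2]=1):
  H  [+668.56853 -470.03570 +510.31878]
  H  [+517.51331 +689.58353 +136.83823]
  H  [+0.04536 +0.06043 +1.00000]
B = K⁻¹H; ‖b₁‖=1.059900, ‖b₂‖=1.059900; λ = 2/(‖b₁‖+‖b₂‖) = 0.943485, sign → tz>0 ⇒ λ=+0.943485
r₁ = λ·B[:,0] = (+0.79982,+0.59871,+0.04280); r₂ = λ·B[:,1] = (-0.60024,+0.79779,+0.05701)
r₃ = r₁×r₂ = (-0.00001,-0.07129,+0.99746); SVD([r₁ r₂ r₃]) → R = UVᵀ:
  R  [+0.79982 -0.60024 -0.00001]
  R  [+0.59871 +0.79779 -0.07129]
  R  [+0.04280 +0.05701 +0.99746]
t = (+0.21389, -0.11476, +0.94349) m
tr R = 2.595061; θ = arccos((tr R − 1)/2) = 0.647606 rad = 37.105°
axis k = ((R−Rᵀ)₃₂, (R−Rᵀ)₁₃, (R−Rᵀ)₂₁) / (2 sinθ) = (+0.106336, -0.035480, +0.993697)
rvec = θ·k = (+0.068864, -0.022977, +0.643524)

rvec=(0.0689, -0.0230, 0.6435) tvec=(0.2139, -0.1148, 0.9435)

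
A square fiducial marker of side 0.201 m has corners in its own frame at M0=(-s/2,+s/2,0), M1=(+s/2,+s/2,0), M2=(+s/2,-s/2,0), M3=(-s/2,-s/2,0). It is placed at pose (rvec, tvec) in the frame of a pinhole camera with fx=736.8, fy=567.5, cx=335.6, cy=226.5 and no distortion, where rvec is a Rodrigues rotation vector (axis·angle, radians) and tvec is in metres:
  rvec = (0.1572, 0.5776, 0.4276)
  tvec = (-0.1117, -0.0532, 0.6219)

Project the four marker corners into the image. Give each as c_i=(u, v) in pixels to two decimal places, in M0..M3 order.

c0=(100.97, 221.43) c1=(248.38, 303.21) c2=(334.03, 122.37) c3=(161.43, 61.80)

Intrinsics K: fx=736.8, fy=567.5, cx=335.6, cy=226.5
Marker side s = 0.201 m; corners in marker frame (Z=0):
  M0 = (-0.1005, +0.1005, 0)
  M1 = (+0.1005, +0.1005, 0)
  M2 = (+0.1005, -0.1005, 0)
  M3 = (-0.1005, -0.1005, 0)
rvec = (0.1572, 0.5776, 0.4276), |rvec| = θ = 0.73565 rad = 42.149°
Rodrigues: sinθ=0.67107, 1−cosθ=0.25860; R = I + sinθ·[k]× + (1−cosθ)·[k]×²:
    [+0.75321 -0.34667 +0.55902]
    [+0.43345 +0.90082 -0.02538]
    [-0.49477 +0.26142 +0.82877]
t = (-0.1117, -0.0532, 0.6219) m
M0: Pc = R·M0+t = (-0.22224, -0.00623, +0.69790); u = 736.8·(-0.22224)/0.69790 + 335.6 = 100.9740, v = 567.5·(-0.00623)/0.69790 + 226.5 = 221.4345
M1: Pc = R·M1+t = (-0.07084, +0.08089, +0.59845); u = 736.8·(-0.07084)/0.59845 + 335.6 = 248.3785, v = 567.5·(+0.08089)/0.59845 + 226.5 = 303.2109
M2: Pc = R·M2+t = (-0.00116, -0.10017, +0.54590); u = 736.8·(-0.00116)/0.54590 + 335.6 = 334.0316, v = 567.5·(-0.10017)/0.54590 + 226.5 = 122.3664
M3: Pc = R·M3+t = (-0.15256, -0.18729, +0.64535); u = 736.8·(-0.15256)/0.64535 + 335.6 = 161.4259, v = 567.5·(-0.18729)/0.64535 + 226.5 = 61.8000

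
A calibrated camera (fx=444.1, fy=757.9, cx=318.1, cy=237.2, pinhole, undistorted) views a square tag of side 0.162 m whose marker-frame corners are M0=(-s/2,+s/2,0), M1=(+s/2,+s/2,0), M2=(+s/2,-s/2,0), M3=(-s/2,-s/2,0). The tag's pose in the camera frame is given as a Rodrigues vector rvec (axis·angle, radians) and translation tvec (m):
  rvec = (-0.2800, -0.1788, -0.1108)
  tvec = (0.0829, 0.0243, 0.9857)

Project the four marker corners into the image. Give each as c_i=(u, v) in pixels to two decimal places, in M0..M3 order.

Intrinsics K: fx=444.1, fy=757.9, cx=318.1, cy=237.2
Marker side s = 0.162 m; corners in marker frame (Z=0):
  M0 = (-0.0810, +0.0810, 0)
  M1 = (+0.0810, +0.0810, 0)
  M2 = (+0.0810, -0.0810, 0)
  M3 = (-0.0810, -0.0810, 0)
rvec = (-0.2800, -0.1788, -0.1108), |rvec| = θ = 0.35021 rad = 20.065°
Rodrigues: sinθ=0.34309, 1−cosθ=0.06070; R = I + sinθ·[k]× + (1−cosθ)·[k]×²:
    [+0.97810 +0.13333 -0.15981]
    [-0.08377 +0.95512 +0.28412]
    [+0.19052 -0.26451 +0.94538]
t = (0.0829, 0.0243, 0.9857) m
M0: Pc = R·M0+t = (+0.01447, +0.10845, +0.94884); u = 444.1·(+0.01447)/0.94884 + 318.1 = 324.8741, v = 757.9·(+0.10845)/0.94884 + 237.2 = 323.8262
M1: Pc = R·M1+t = (+0.17293, +0.09488, +0.97971); u = 444.1·(+0.17293)/0.97971 + 318.1 = 396.4870, v = 757.9·(+0.09488)/0.97971 + 237.2 = 310.5986
M2: Pc = R·M2+t = (+0.15133, -0.05985, +1.02256); u = 444.1·(+0.15133)/1.02256 + 318.1 = 383.8217, v = 757.9·(-0.05985)/1.02256 + 237.2 = 192.8400
M3: Pc = R·M3+t = (-0.00713, -0.04628, +0.99169); u = 444.1·(-0.00713)/0.99169 + 318.1 = 314.9090, v = 757.9·(-0.04628)/0.99169 + 237.2 = 201.8310

c0=(324.87, 323.83) c1=(396.49, 310.60) c2=(383.82, 192.84) c3=(314.91, 201.83)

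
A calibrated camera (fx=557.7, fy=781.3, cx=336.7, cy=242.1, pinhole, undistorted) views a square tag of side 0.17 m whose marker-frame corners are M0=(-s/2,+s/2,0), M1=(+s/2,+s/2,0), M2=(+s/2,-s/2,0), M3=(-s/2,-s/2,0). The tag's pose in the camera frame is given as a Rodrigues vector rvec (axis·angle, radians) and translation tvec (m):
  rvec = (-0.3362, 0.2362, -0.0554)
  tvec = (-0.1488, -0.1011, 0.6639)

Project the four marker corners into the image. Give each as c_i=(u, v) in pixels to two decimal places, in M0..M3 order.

c0=(140.59, 226.50) c1=(277.92, 205.54) c2=(280.79, 22.68) c3=(154.25, 51.61)

Intrinsics K: fx=557.7, fy=781.3, cx=336.7, cy=242.1
Marker side s = 0.17 m; corners in marker frame (Z=0):
  M0 = (-0.0850, +0.0850, 0)
  M1 = (+0.0850, +0.0850, 0)
  M2 = (+0.0850, -0.0850, 0)
  M3 = (-0.0850, -0.0850, 0)
rvec = (-0.3362, 0.2362, -0.0554), |rvec| = θ = 0.41460 rad = 23.755°
Rodrigues: sinθ=0.40282, 1−cosθ=0.08472; R = I + sinθ·[k]× + (1−cosθ)·[k]×²:
    [+0.97099 +0.01469 +0.23867]
    [-0.09297 +0.94278 +0.32020]
    [-0.22031 -0.33310 +0.91679]
t = (-0.1488, -0.1011, 0.6639) m
M0: Pc = R·M0+t = (-0.23009, -0.01306, +0.65431); u = 557.7·(-0.23009)/0.65431 + 336.7 = 140.5877, v = 781.3·(-0.01306)/0.65431 + 242.1 = 226.5032
M1: Pc = R·M1+t = (-0.06502, -0.02887, +0.61686); u = 557.7·(-0.06502)/0.61686 + 336.7 = 277.9180, v = 781.3·(-0.02887)/0.61686 + 242.1 = 205.5389
M2: Pc = R·M2+t = (-0.06751, -0.18914, +0.67349); u = 557.7·(-0.06751)/0.67349 + 336.7 = 280.7929, v = 781.3·(-0.18914)/0.67349 + 242.1 = 22.6843
M3: Pc = R·M3+t = (-0.23258, -0.17333, +0.71094); u = 557.7·(-0.23258)/0.71094 + 336.7 = 154.2497, v = 781.3·(-0.17333)/0.71094 + 242.1 = 51.6116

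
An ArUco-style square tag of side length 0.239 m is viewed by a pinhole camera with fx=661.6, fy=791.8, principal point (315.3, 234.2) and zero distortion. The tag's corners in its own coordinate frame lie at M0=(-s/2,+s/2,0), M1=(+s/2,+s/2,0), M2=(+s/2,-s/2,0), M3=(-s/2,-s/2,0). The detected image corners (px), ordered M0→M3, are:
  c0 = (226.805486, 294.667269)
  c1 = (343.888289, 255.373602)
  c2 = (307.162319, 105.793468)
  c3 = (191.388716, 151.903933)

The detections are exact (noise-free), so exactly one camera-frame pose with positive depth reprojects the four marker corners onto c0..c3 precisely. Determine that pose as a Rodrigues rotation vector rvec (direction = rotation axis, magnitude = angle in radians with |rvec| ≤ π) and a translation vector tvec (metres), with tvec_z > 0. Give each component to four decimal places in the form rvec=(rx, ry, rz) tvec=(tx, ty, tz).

Intrinsics K: fx=661.6, fy=791.8, cx=315.3, cy=234.2
Marker side s = 0.239 m; corners in marker frame (Z=0):
  M0 = (-0.1195, +0.1195, 0)
  M1 = (+0.1195, +0.1195, 0)
  M2 = (+0.1195, -0.1195, 0)
  M3 = (-0.1195, -0.1195, 0)
Detected image corners:
  c0 = (226.805486, 294.667269) px
  c1 = (343.888289, 255.373602) px
  c2 = (307.162319, 105.793468) px
  c3 = (191.388716, 151.903933) px
Planar DLT: solve 8×8 A·h = b for H (H[2,2]=1):
  H  [+435.95139 +154.14941 +266.00525]
  H  [-217.32668 +613.75304 +202.53062]
  H  [-0.19154 +0.01229 +1.00000]
B = K⁻¹H; ‖b₁‖=0.804335, ‖b₂‖=0.804335; λ = 2/(‖b₁‖+‖b₂‖) = 1.243262, sign → tz>0 ⇒ λ=+1.243262
r₁ = λ·B[:,0] = (+0.93272,-0.27081,-0.23813); r₂ = λ·B[:,1] = (+0.28239,+0.95918,+0.01528)
r₃ = r₁×r₂ = (+0.22427,-0.08150,+0.97111); SVD([r₁ r₂ r₃]) → R = UVᵀ:
  R  [+0.93272 +0.28239 +0.22427]
  R  [-0.27081 +0.95918 -0.08150]
  R  [-0.23813 +0.01528 +0.97111]
t = (-0.09263, -0.04973, +1.24326) m
tr R = 2.863006; θ = arccos((tr R − 1)/2) = 0.372273 rad = 21.330°
axis k = ((R−Rᵀ)₃₂, (R−Rᵀ)₁₃, (R−Rᵀ)₂₁) / (2 sinθ) = (+0.133041, +0.635632, -0.760442)
rvec = θ·k = (+0.049527, +0.236629, -0.283092)

rvec=(0.0495, 0.2366, -0.2831) tvec=(-0.0926, -0.0497, 1.2433)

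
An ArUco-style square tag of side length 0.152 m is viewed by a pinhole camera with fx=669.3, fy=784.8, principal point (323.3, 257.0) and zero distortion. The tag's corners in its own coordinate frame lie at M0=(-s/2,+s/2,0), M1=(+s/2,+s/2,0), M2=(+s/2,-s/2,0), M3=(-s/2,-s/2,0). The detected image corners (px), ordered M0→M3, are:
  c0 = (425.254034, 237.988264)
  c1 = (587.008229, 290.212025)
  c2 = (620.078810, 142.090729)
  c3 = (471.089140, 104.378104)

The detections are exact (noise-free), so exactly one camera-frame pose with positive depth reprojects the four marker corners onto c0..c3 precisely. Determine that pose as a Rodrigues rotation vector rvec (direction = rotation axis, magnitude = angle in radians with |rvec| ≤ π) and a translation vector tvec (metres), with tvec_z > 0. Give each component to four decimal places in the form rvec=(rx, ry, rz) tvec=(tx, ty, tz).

rvec=(-0.5127, 0.2375, 0.3560) tvec=(0.1978, -0.0569, 0.6594)

Intrinsics K: fx=669.3, fy=784.8, cx=323.3, cy=257.0
Marker side s = 0.152 m; corners in marker frame (Z=0):
  M0 = (-0.0760, +0.0760, 0)
  M1 = (+0.0760, +0.0760, 0)
  M2 = (+0.0760, -0.0760, 0)
  M3 = (-0.0760, -0.0760, 0)
Detected image corners:
  c0 = (425.254034, 237.988264) px
  c1 = (587.008229, 290.212025) px
  c2 = (620.078810, 142.090729) px
  c3 = (471.089140, 104.378104) px
Planar DLT: solve 8×8 A·h = b for H (H[2,2]=1):
  H  [+774.34485 -607.66913 +524.08673]
  H  [+202.95057 +797.39688 +189.34039]
  H  [-0.46730 -0.65915 +1.00000]
B = K⁻¹H; ‖b₁‖=1.516444, ‖b₂‖=1.516444; λ = 2/(‖b₁‖+‖b₂‖) = 0.659437, sign → tz>0 ⇒ λ=+0.659437
r₁ = λ·B[:,0] = (+0.91179,+0.27144,-0.30816); r₂ = λ·B[:,1] = (-0.38875,+0.81236,-0.43467)
r₃ = r₁×r₂ = (+0.13235,+0.51612,+0.84623); SVD([r₁ r₂ r₃]) → R = UVᵀ:
  R  [+0.91179 -0.38875 +0.13235]
  R  [+0.27144 +0.81236 +0.51612]
  R  [-0.30816 -0.43467 +0.84623]
t = (+0.19783, -0.05685, +0.65944) m
tr R = 2.570379; θ = arccos((tr R − 1)/2) = 0.667794 rad = 38.262°
axis k = ((R−Rᵀ)₃₂, (R−Rᵀ)₁₃, (R−Rᵀ)₂₁) / (2 sinθ) = (-0.767689, +0.355674, +0.533056)
rvec = θ·k = (-0.512658, +0.237517, +0.355972)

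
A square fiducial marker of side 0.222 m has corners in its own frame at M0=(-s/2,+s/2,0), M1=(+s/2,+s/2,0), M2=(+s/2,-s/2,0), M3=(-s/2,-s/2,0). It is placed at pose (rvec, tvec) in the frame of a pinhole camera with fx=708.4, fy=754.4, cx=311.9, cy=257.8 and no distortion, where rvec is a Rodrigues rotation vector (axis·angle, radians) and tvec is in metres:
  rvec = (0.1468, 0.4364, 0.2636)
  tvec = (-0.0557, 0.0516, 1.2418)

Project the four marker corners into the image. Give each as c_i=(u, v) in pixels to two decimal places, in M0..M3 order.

c0=(215.99, 330.65) c1=(321.65, 374.75) c2=(351.44, 242.99) c3=(240.07, 206.57)

Intrinsics K: fx=708.4, fy=754.4, cx=311.9, cy=257.8
Marker side s = 0.222 m; corners in marker frame (Z=0):
  M0 = (-0.1110, +0.1110, 0)
  M1 = (+0.1110, +0.1110, 0)
  M2 = (+0.1110, -0.1110, 0)
  M3 = (-0.1110, -0.1110, 0)
rvec = (0.1468, 0.4364, 0.2636), |rvec| = θ = 0.53055 rad = 30.398°
Rodrigues: sinθ=0.50601, 1−cosθ=0.13747; R = I + sinθ·[k]× + (1−cosθ)·[k]×²:
    [+0.87306 -0.22012 +0.43511]
    [+0.28269 +0.95554 -0.08383]
    [-0.39731 +0.19619 +0.89647]
t = (-0.0557, 0.0516, 1.2418) m
M0: Pc = R·M0+t = (-0.17704, +0.12629, +1.30768); u = 708.4·(-0.17704)/1.30768 + 311.9 = 215.9921, v = 754.4·(+0.12629)/1.30768 + 257.8 = 330.6543
M1: Pc = R·M1+t = (+0.01678, +0.18904, +1.21948); u = 708.4·(+0.01678)/1.21948 + 311.9 = 321.6452, v = 754.4·(+0.18904)/1.21948 + 257.8 = 374.7477
M2: Pc = R·M2+t = (+0.06564, -0.02309, +1.17592); u = 708.4·(+0.06564)/1.17592 + 311.9 = 351.4444, v = 754.4·(-0.02309)/1.17592 + 257.8 = 242.9895
M3: Pc = R·M3+t = (-0.12818, -0.08584, +1.26412); u = 708.4·(-0.12818)/1.26412 + 311.9 = 240.0718, v = 754.4·(-0.08584)/1.26412 + 257.8 = 206.5703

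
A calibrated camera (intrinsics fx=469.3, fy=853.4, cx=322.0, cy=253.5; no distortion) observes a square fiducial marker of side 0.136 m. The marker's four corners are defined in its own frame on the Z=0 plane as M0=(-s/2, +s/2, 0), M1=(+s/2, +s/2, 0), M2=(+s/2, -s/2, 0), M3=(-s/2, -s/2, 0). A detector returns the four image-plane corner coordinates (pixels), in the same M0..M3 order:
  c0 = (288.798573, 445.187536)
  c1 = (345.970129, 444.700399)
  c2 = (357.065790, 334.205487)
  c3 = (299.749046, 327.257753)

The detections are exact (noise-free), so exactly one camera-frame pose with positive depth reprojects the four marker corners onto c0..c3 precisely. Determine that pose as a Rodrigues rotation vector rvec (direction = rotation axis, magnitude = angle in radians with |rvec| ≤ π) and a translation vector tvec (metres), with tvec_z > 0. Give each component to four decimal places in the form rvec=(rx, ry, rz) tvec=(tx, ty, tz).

Intrinsics K: fx=469.3, fy=853.4, cx=322.0, cy=253.5
Marker side s = 0.136 m; corners in marker frame (Z=0):
  M0 = (-0.0680, +0.0680, 0)
  M1 = (+0.0680, +0.0680, 0)
  M2 = (+0.0680, -0.0680, 0)
  M3 = (-0.0680, -0.0680, 0)
Detected image corners:
  c0 = (288.798573, 445.187536) px
  c1 = (345.970129, 444.700399) px
  c2 = (357.065790, 334.205487) px
  c3 = (299.749046, 327.257753) px
Planar DLT: solve 8×8 A·h = b for H (H[2,2]=1):
  H  [+574.45761 -45.47976 +323.78011]
  H  [+207.97831 +881.66012 +388.31803]
  H  [+0.47554 +0.11022 +1.00000]
B = K⁻¹H; ‖b₁‖=1.021110, ‖b₂‖=1.021110; λ = 2/(‖b₁‖+‖b₂‖) = 0.979327, sign → tz>0 ⇒ λ=+0.979327
r₁ = λ·B[:,0] = (+0.87923,+0.10033,+0.46571); r₂ = λ·B[:,1] = (-0.16897,+0.97969,+0.10794)
r₃ = r₁×r₂ = (-0.44542,-0.17359,+0.87833); SVD([r₁ r₂ r₃]) → R = UVᵀ:
  R  [+0.87923 -0.16897 -0.44542]
  R  [+0.10033 +0.97969 -0.17359]
  R  [+0.46571 +0.10794 +0.87833]
t = (+0.00371, +0.15471, +0.97933) m
tr R = 2.737259; θ = arccos((tr R − 1)/2) = 0.518367 rad = 29.700°
axis k = ((R−Rᵀ)₃₂, (R−Rᵀ)₁₃, (R−Rᵀ)₂₁) / (2 sinθ) = (+0.284114, -0.919469, +0.271765)
rvec = θ·k = (+0.147275, -0.476622, +0.140874)

rvec=(0.1473, -0.4766, 0.1409) tvec=(0.0037, 0.1547, 0.9793)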